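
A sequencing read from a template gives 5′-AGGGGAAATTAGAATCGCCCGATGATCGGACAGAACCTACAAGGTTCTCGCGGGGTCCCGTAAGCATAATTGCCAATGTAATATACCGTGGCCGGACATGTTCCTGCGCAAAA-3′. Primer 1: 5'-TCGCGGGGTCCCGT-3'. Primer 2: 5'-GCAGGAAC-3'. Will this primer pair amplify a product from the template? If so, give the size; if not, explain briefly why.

Yes — a 60 bp product.

Primer 1 (TCGCGGGGTCCCGT) matches the top strand at positions 48–61; it acts as a forward primer.
Primer 2's reverse complement is GTTCCTGC, matching the top strand at positions 100–107; it acts as a reverse primer.
The 3' ends face each other across positions 48–107, giving a 60 bp product.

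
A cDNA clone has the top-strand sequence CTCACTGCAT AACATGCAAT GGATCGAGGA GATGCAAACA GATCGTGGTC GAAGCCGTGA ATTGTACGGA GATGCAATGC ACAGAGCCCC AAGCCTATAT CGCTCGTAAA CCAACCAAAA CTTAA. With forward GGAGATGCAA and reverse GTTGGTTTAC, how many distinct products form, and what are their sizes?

The forward primer GGAGATGCAA matches the top strand at positions 28–37, 68–77.
The reverse primer's reverse complement is GTAAACCAAC, matching at positions 106–115.
Each forward site pairs with the reverse site to give a product ending at position 115: sizes 88, 48 bp.

Two products: 88 bp, 48 bp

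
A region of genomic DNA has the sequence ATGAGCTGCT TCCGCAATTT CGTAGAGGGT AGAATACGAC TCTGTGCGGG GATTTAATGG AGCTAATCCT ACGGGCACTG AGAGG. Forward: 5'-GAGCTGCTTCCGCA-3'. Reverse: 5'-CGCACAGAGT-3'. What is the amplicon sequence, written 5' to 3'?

Forward primer GAGCTGCTTCCGCA is found on the top strand at positions 3–16.
Reverse complement of the reverse primer: ACTCTGTGCG. This occurs on the top strand at positions 39–48.
The product is the template from position 3 through 48 (46 bp).

5'-GAGCTGCTTCCGCAATTTCGTAGAGGGTAGAATACGACTCTGTGCG-3'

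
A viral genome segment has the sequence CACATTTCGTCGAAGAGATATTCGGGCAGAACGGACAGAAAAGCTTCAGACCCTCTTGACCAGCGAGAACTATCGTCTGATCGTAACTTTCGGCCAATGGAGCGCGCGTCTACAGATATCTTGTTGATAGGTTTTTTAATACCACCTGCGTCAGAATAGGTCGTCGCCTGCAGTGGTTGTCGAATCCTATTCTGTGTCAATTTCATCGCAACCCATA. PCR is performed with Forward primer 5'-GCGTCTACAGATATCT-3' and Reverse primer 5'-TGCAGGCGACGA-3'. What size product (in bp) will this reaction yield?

Forward primer GCGTCTACAGATATCT is found on the top strand at positions 106–121.
The reverse primer's reverse complement is TCGTCGCCTGCA, which matches the template at positions 161–172.
The product runs from position 106 to position 172, so its length is 172 − 106 + 1 = 67 bp.

67 bp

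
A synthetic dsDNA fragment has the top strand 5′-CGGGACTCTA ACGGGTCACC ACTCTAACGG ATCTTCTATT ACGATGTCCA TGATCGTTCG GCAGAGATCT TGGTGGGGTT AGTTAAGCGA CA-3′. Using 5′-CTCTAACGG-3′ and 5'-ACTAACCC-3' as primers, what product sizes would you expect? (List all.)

The forward primer CTCTAACGG matches the top strand at positions 6–14, 22–30.
The reverse primer's reverse complement is GGGTTAGT, matching at positions 76–83.
Each forward site pairs with the reverse site to give a product ending at position 83: sizes 78, 62 bp.

78 bp, 62 bp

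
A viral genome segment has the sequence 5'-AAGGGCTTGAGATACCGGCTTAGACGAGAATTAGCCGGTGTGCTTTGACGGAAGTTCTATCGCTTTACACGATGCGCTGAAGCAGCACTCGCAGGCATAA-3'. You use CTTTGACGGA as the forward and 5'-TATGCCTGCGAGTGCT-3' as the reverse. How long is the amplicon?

Scanning the template, CTTTGACGGA occurs at positions 43–52; this primer anneals to the bottom strand there with its 3' end pointing downstream.
Taking the reverse complement of TATGCCTGCGAGTGCT gives AGCACTCGCAGGCATA, found at positions 84–99 on the template; the primer anneals here to the top strand with its 3' end pointing upstream.
Amplicon spans positions 43–99: 57 bp.

57 bp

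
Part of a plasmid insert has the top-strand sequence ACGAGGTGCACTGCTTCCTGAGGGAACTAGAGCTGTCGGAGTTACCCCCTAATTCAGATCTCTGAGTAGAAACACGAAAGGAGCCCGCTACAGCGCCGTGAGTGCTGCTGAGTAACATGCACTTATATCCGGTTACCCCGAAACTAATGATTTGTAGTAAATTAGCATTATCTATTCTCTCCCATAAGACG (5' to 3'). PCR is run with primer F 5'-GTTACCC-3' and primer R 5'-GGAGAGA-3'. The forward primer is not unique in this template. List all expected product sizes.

142 bp, 51 bp

The forward primer GTTACCC matches the top strand at positions 41–47, 132–138.
The reverse primer's reverse complement is TCTCTCC, matching at positions 176–182.
Each forward site pairs with the reverse site to give a product ending at position 182: sizes 142, 51 bp.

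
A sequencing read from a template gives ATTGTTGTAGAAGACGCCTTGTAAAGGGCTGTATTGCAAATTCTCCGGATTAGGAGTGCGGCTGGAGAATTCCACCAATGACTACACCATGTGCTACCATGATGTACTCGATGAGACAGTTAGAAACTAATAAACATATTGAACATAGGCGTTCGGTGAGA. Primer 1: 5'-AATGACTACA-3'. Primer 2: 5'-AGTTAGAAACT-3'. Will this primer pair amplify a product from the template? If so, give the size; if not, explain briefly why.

Primer 1 (AATGACTACA) matches the top strand at positions 77–86 (3' end points downstream).
Primer 2 (AGTTAGAAACT) also matches the top strand directly, at positions 118–128 — its reverse complement AGTTTCTAACT is not present.
Both primers anneal to the bottom strand with 3' ends pointing the same way, so neither can prime synthesis back toward the other.

No product — both primers anneal to the same strand and extend in the same direction.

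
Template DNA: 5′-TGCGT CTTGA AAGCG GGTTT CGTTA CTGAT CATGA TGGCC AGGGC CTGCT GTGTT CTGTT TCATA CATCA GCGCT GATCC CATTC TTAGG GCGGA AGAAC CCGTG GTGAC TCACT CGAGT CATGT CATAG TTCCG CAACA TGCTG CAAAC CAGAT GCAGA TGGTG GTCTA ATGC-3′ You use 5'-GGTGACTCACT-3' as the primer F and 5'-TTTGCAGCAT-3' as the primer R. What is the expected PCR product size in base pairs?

Scanning the template, GGTGACTCACT occurs at positions 105–115; this primer anneals to the bottom strand there with its 3' end pointing downstream.
The reverse primer's reverse complement is ATGCTGCAAA, which matches the template at positions 140–149.
Amplicon spans positions 105–149: 45 bp.

45 bp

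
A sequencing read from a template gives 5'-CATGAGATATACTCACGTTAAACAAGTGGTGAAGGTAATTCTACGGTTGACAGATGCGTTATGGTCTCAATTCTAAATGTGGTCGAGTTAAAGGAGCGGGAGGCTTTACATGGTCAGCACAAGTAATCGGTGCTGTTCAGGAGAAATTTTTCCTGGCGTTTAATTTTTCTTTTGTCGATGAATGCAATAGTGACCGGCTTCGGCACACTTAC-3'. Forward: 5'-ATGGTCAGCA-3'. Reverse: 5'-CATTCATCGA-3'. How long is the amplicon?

Forward primer ATGGTCAGCA is found on the top strand at positions 110–119.
The reverse primer's reverse complement is TCGATGAATG, which matches the template at positions 175–184.
Amplicon spans positions 110–184: 75 bp.

75 bp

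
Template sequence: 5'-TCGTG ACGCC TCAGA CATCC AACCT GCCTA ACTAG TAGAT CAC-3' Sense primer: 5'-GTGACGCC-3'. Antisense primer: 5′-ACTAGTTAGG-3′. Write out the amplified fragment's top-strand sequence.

Forward primer GTGACGCC is found on the top strand at positions 3–10.
Taking the reverse complement of ACTAGTTAGG gives CCTAACTAGT, found at positions 27–36 on the template; the primer anneals here to the top strand with its 3' end pointing upstream.
The product is the template from position 3 through 36 (34 bp).

5'-GTGACGCCTCAGACATCCAACCTGCCTAACTAGT-3'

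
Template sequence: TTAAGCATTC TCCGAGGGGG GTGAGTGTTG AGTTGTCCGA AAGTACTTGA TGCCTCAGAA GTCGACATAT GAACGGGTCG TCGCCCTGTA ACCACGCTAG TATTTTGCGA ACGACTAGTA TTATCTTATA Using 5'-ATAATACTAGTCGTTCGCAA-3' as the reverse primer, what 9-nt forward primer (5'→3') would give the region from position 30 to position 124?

The reverse primer's reverse complement TTGCGAACGACTAGTATTAT matches the template at positions 105–124; the product starts at position 30.
The forward primer is identical to the top strand over positions 30–38: GAGTTGTCC.

5'-GAGTTGTCC-3'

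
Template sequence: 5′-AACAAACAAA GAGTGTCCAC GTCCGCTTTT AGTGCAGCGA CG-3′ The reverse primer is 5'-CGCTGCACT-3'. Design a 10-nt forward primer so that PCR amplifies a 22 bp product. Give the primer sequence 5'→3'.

5'-CACGTCCGCT-3'

The reverse primer's reverse complement AGTGCAGCG matches the template at positions 31–39, so the product ends at position 39.
A 22 bp product then starts at position 39 − 22 + 1 = 18.
The forward primer is identical to the top strand there: CACGTCCGCT.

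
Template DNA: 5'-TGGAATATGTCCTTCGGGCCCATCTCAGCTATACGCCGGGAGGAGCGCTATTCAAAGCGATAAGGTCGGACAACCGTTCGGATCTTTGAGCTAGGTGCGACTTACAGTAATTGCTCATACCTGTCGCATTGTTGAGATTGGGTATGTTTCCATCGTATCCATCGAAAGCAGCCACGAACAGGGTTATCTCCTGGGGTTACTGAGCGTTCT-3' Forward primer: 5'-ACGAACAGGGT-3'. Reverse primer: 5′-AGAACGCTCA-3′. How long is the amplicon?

Scanning the template, ACGAACAGGGT occurs at positions 174–184; this primer anneals to the bottom strand there with its 3' end pointing downstream.
The reverse primer's reverse complement is TGAGCGTTCT, which matches the template at positions 201–210.
The product runs from position 174 to position 210, so its length is 210 − 174 + 1 = 37 bp.

37 bp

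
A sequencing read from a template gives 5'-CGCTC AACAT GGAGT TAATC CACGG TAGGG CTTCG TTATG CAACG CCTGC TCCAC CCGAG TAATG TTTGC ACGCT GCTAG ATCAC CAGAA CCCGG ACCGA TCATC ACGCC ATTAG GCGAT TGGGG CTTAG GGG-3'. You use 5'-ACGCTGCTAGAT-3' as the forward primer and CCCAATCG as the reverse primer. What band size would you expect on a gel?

54 bp

Scanning the template, ACGCTGCTAGAT occurs at positions 71–82; this primer anneals to the bottom strand there with its 3' end pointing downstream.
Taking the reverse complement of CCCAATCG gives CGATTGGG, found at positions 117–124 on the template; the primer anneals here to the top strand with its 3' end pointing upstream.
The product runs from position 71 to position 124, so its length is 124 − 71 + 1 = 54 bp.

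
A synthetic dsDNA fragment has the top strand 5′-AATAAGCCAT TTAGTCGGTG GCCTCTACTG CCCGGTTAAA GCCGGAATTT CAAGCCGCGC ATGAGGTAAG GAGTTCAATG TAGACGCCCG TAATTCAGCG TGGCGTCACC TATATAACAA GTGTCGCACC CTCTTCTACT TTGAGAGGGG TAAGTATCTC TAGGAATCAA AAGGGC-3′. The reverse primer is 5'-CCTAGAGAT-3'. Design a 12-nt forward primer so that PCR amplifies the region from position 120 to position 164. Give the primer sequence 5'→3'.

The reverse primer's reverse complement ATCTCTAGG matches the template at positions 156–164; the product starts at position 120.
The forward primer is identical to the top strand over positions 120–131: AGTGTCGCACCC.

5'-AGTGTCGCACCC-3'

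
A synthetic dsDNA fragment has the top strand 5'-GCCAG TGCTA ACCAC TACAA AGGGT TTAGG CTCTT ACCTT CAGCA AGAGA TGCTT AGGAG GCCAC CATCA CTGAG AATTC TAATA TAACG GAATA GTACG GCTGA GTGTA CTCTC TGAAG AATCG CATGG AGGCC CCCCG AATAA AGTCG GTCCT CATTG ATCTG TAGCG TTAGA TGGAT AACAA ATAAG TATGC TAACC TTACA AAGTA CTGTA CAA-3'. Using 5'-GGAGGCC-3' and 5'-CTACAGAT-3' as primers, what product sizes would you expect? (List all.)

The forward primer GGAGGCC matches the top strand at positions 57–63, 129–135.
The reverse primer's reverse complement is ATCTGTAG, matching at positions 161–168.
Each forward site pairs with the reverse site to give a product ending at position 168: sizes 112, 40 bp.

112 bp, 40 bp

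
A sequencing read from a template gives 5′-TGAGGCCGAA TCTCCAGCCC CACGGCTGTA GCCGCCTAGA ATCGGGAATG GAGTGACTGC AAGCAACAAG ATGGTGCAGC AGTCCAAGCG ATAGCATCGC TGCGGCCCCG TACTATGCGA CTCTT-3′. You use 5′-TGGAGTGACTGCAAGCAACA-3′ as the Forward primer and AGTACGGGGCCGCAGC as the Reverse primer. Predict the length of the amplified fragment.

Forward primer TGGAGTGACTGCAAGCAACA is found on the top strand at positions 49–68.
Taking the reverse complement of AGTACGGGGCCGCAGC gives GCTGCGGCCCCGTACT, found at positions 99–114 on the template; the primer anneals here to the top strand with its 3' end pointing upstream.
The product runs from position 49 to position 114, so its length is 114 − 49 + 1 = 66 bp.

66 bp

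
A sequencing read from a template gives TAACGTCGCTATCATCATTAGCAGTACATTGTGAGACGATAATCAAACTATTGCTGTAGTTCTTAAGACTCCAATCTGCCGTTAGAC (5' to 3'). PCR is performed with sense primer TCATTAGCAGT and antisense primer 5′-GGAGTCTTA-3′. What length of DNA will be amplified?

Forward primer TCATTAGCAGT is found on the top strand at positions 15–25.
Taking the reverse complement of GGAGTCTTA gives TAAGACTCC, found at positions 64–72 on the template; the primer anneals here to the top strand with its 3' end pointing upstream.
Amplicon spans positions 15–72: 58 bp.

58 bp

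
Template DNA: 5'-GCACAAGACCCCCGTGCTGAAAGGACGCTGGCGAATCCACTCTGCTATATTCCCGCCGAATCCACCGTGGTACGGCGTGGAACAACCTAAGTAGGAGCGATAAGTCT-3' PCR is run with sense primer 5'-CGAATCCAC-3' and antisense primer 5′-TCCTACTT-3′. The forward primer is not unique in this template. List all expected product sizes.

The forward primer CGAATCCAC matches the top strand at positions 32–40, 57–65.
The reverse primer's reverse complement is AAGTAGGA, matching at positions 89–96.
Each forward site pairs with the reverse site to give a product ending at position 96: sizes 65, 40 bp.

65 bp, 40 bp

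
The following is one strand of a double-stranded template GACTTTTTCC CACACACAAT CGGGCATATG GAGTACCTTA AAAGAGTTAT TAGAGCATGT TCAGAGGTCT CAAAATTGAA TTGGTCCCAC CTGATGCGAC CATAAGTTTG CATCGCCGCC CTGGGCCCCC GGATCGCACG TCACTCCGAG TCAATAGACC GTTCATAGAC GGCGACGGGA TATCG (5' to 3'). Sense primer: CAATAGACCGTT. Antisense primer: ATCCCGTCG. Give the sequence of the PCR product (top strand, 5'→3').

5'-CAATAGACCGTTCATAGACGGCGACGGGAT-3'

Forward primer CAATAGACCGTT is found on the top strand at positions 152–163.
Taking the reverse complement of ATCCCGTCG gives CGACGGGAT, found at positions 173–181 on the template; the primer anneals here to the top strand with its 3' end pointing upstream.
The product is the template from position 152 through 181 (30 bp).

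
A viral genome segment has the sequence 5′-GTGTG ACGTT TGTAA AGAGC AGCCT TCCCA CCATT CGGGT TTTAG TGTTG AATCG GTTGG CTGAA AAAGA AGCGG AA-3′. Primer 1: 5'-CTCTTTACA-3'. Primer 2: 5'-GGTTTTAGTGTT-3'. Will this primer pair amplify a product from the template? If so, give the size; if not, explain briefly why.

Primer 1 (CTCTTTACA) has reverse complement TGTAAAGAG, which matches the top strand at positions 11–19; primer 1 anneals to the top strand there with its 3' end pointing upstream toward position 11.
Primer 2 (GGTTTTAGTGTT) matches the top strand directly at positions 38–49; it anneals to the bottom strand with its 3' end pointing downstream toward position 49.
The 3' ends diverge (primer 1 extends toward position 1, primer 2 toward position 77), so the primers never converge on a shared product.

No product — the primers' 3' ends point away from each other.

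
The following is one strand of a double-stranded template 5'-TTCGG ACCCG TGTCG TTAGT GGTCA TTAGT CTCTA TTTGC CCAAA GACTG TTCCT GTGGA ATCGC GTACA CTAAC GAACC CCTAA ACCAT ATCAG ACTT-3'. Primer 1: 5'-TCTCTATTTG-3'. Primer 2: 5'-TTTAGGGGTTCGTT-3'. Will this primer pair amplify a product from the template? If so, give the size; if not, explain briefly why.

Primer 1 (TCTCTATTTG) matches the top strand at positions 30–39; it acts as a forward primer.
Primer 2's reverse complement is AACGAACCCCTAAA, matching the top strand at positions 73–86; it acts as a reverse primer.
The 3' ends face each other across positions 30–86, giving a 57 bp product.

Yes — a 57 bp product.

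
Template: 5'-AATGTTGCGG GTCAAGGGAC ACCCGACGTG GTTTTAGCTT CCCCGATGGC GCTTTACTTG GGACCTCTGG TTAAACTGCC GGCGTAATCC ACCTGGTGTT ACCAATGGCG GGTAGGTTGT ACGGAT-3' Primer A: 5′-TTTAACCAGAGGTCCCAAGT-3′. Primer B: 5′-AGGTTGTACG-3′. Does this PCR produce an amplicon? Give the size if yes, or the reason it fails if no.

Primer A (TTTAACCAGAGGTCCCAAGT) has reverse complement ACTTGGGACCTCTGGTTAAA, which matches the top strand at positions 56–75; primer A anneals to the top strand there with its 3' end pointing upstream toward position 56.
Primer B (AGGTTGTACG) matches the top strand directly at positions 114–123; it anneals to the bottom strand with its 3' end pointing downstream toward position 123.
The 3' ends diverge (primer A extends toward position 1, primer B toward position 126), so the primers never converge on a shared product.

No product — the primers' 3' ends point away from each other.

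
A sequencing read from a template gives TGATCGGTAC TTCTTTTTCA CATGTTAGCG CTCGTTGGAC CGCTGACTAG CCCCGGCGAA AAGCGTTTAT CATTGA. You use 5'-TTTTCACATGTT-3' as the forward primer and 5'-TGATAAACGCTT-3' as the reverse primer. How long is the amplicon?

58 bp

Forward primer TTTTCACATGTT is found on the top strand at positions 15–26.
Reverse complement of the reverse primer: AAGCGTTTATCA. This occurs on the top strand at positions 61–72.
Amplicon spans positions 15–72: 58 bp.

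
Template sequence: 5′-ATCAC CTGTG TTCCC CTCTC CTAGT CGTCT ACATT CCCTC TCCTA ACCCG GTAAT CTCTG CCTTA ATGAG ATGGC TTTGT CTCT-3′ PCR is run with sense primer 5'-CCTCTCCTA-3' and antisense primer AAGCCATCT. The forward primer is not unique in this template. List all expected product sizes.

63 bp, 41 bp

The forward primer CCTCTCCTA matches the top strand at positions 15–23, 37–45.
The reverse primer's reverse complement is AGATGGCTT, matching at positions 69–77.
Each forward site pairs with the reverse site to give a product ending at position 77: sizes 63, 41 bp.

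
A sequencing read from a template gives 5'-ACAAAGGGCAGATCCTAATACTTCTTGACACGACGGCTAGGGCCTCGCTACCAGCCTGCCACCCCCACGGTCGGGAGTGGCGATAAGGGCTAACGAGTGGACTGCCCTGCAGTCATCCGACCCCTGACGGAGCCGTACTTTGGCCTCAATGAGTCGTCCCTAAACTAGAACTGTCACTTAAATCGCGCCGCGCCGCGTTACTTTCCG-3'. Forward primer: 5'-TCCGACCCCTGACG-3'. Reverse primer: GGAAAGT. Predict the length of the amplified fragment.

Scanning the template, TCCGACCCCTGACG occurs at positions 116–129; this primer anneals to the bottom strand there with its 3' end pointing downstream.
The reverse primer's reverse complement is ACTTTCC, which matches the template at positions 200–206.
Product length = (reverse-primer end) − (forward-primer start) + 1 = 206 − 116 + 1 = 91 bp.

91 bp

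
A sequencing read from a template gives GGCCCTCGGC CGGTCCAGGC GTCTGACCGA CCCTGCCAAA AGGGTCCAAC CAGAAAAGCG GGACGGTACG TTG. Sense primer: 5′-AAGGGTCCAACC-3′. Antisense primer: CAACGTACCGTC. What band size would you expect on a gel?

34 bp

Scanning the template, AAGGGTCCAACC occurs at positions 40–51; this primer anneals to the bottom strand there with its 3' end pointing downstream.
Taking the reverse complement of CAACGTACCGTC gives GACGGTACGTTG, found at positions 62–73 on the template; the primer anneals here to the top strand with its 3' end pointing upstream.
Amplicon spans positions 40–73: 34 bp.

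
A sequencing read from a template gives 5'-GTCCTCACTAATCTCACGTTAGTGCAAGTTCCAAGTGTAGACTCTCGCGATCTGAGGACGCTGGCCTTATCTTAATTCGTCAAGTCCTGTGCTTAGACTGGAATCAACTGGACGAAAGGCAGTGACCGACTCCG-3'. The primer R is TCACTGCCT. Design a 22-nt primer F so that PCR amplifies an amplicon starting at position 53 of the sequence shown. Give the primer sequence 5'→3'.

The reverse primer's reverse complement AGGCAGTGA matches the template at positions 117–125; the product starts at position 53.
The forward primer is identical to the top strand over positions 53–74: TGAGGACGCTGGCCTTATCTTA.

5'-TGAGGACGCTGGCCTTATCTTA-3'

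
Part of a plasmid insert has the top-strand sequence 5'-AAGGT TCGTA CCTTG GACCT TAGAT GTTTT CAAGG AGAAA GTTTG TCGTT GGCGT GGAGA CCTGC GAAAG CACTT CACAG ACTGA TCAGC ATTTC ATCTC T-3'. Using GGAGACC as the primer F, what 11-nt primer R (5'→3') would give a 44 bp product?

The forward primer binds at positions 56–62, so a 44 bp product ends at position 56 + 44 − 1 = 99.
The reverse primer anneals to the top strand over positions 89–99, i.e. to GCATTTCATCT.
Its sequence written 5'→3' is the reverse complement: AGATGAAATGC.

5'-AGATGAAATGC-3'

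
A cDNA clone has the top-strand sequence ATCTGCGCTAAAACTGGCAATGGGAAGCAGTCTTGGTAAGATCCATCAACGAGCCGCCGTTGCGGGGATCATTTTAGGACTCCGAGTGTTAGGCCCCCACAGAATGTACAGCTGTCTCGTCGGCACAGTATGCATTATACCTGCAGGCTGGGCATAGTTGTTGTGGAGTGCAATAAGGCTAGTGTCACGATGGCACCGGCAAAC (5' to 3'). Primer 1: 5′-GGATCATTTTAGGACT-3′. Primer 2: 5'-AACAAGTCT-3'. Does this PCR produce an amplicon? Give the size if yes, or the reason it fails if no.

No product — primer 2 has no binding site in the template.

Primer 2 (AACAAGTCT) does not match the top strand, and its reverse complement AGACTTGTT does not match either.
With no annealing site for primer 2, no amplification occurs.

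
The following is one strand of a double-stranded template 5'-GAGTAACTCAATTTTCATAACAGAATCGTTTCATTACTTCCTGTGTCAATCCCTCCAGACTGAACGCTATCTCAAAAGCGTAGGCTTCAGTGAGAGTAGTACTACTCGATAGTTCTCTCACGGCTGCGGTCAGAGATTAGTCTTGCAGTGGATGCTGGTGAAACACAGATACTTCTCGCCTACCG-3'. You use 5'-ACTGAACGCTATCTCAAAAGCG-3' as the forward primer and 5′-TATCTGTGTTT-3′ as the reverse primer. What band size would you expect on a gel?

The forward primer matches the template at positions 59–80.
The reverse primer's reverse complement is AAACACAGATA, which matches the template at positions 161–171.
Amplicon spans positions 59–171: 113 bp.

113 bp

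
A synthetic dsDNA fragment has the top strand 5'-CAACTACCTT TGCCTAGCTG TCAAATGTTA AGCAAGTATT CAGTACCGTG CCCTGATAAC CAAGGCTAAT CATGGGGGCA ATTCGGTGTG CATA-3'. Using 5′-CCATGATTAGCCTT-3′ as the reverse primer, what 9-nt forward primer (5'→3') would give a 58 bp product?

5'-CTGTCAAAT-3'

The reverse primer's reverse complement AAGGCTAATCATGG matches the template at positions 62–75, so the product ends at position 75.
A 58 bp product then starts at position 75 − 58 + 1 = 18.
The forward primer is identical to the top strand there: CTGTCAAAT.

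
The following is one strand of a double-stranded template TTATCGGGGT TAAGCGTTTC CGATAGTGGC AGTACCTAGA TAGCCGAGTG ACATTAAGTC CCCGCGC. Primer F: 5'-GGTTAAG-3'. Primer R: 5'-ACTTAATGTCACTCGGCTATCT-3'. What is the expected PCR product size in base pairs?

52 bp

The forward primer matches the template at positions 8–14.
The reverse primer's reverse complement is AGATAGCCGAGTGACATTAAGT, which matches the template at positions 38–59.
Amplicon spans positions 8–59: 52 bp.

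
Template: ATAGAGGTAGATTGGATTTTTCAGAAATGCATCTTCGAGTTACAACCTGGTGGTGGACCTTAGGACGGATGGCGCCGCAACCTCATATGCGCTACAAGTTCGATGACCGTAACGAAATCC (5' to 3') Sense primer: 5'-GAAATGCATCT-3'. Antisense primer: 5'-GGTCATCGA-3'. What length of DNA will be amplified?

85 bp

The forward primer matches the template at positions 24–34.
Reverse complement of the reverse primer: TCGATGACC. This occurs on the top strand at positions 100–108.
Product length = (reverse-primer end) − (forward-primer start) + 1 = 108 − 24 + 1 = 85 bp.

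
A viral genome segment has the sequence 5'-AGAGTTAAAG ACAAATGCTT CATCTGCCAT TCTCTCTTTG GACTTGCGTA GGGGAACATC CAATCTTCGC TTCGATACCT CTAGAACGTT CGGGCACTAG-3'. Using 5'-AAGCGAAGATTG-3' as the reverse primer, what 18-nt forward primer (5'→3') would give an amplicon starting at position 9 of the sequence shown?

5'-AGACAAATGCTTCATCTG-3'

The reverse primer's reverse complement CAATCTTCGCTT matches the template at positions 61–72; the product starts at position 9.
The forward primer is identical to the top strand over positions 9–26: AGACAAATGCTTCATCTG.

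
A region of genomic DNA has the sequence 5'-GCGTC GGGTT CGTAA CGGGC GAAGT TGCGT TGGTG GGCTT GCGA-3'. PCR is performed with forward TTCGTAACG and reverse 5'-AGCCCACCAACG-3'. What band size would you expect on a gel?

Scanning the template, TTCGTAACG occurs at positions 9–17; this primer anneals to the bottom strand there with its 3' end pointing downstream.
Reverse complement of the reverse primer: CGTTGGTGGGCT. This occurs on the top strand at positions 28–39.
Amplicon spans positions 9–39: 31 bp.

31 bp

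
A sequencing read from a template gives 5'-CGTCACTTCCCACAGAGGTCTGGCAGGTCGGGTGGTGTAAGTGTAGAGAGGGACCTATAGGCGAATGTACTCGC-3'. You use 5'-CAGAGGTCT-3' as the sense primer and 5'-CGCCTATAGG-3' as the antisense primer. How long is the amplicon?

The forward primer matches the template at positions 13–21.
Taking the reverse complement of CGCCTATAGG gives CCTATAGGCG, found at positions 54–63 on the template; the primer anneals here to the top strand with its 3' end pointing upstream.
Amplicon spans positions 13–63: 51 bp.

51 bp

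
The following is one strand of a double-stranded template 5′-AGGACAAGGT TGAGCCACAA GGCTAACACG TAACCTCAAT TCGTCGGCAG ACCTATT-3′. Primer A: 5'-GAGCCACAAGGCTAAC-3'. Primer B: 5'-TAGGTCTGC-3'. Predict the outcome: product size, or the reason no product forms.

Yes — a 44 bp product.

Primer A (GAGCCACAAGGCTAAC) matches the top strand at positions 12–27; it acts as a forward primer.
Primer B's reverse complement is GCAGACCTA, matching the top strand at positions 47–55; it acts as a reverse primer.
The 3' ends face each other across positions 12–55, giving a 44 bp product.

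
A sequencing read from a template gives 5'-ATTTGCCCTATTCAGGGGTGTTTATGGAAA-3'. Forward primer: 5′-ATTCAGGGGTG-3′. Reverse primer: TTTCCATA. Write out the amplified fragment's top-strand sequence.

Forward primer ATTCAGGGGTG is found on the top strand at positions 10–20.
Reverse complement of the reverse primer: TATGGAAA. This occurs on the top strand at positions 23–30.
The product is the template from position 10 through 30 (21 bp).

5'-ATTCAGGGGTGTTTATGGAAA-3'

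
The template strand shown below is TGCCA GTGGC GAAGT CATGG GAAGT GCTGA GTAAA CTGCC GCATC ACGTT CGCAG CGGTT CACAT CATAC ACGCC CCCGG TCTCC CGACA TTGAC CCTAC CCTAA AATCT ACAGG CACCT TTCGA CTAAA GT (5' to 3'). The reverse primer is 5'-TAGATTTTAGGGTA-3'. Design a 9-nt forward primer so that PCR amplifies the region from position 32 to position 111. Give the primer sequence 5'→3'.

5'-TAAACTGCC-3'

The reverse primer's reverse complement TACCCTAAAATCTA matches the template at positions 98–111; the product starts at position 32.
The forward primer is identical to the top strand over positions 32–40: TAAACTGCC.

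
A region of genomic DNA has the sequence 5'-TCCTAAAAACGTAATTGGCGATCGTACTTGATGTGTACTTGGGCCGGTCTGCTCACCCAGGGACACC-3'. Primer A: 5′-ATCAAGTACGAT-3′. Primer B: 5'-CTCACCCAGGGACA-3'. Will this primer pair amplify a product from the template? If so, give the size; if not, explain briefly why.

No product — the primers' 3' ends point away from each other.

Primer A (ATCAAGTACGAT) has reverse complement ATCGTACTTGAT, which matches the top strand at positions 21–32; primer A anneals to the top strand there with its 3' end pointing upstream toward position 21.
Primer B (CTCACCCAGGGACA) matches the top strand directly at positions 52–65; it anneals to the bottom strand with its 3' end pointing downstream toward position 65.
The 3' ends diverge (primer A extends toward position 1, primer B toward position 67), so the primers never converge on a shared product.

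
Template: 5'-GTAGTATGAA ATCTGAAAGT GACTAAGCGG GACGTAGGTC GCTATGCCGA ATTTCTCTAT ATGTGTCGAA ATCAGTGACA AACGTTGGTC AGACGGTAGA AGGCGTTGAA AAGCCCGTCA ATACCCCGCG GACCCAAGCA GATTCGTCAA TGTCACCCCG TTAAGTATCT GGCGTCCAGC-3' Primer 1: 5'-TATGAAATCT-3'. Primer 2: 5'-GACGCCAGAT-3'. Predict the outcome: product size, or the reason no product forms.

Yes — a 172 bp product.

Primer 1 (TATGAAATCT) matches the top strand at positions 5–14; it acts as a forward primer.
Primer 2's reverse complement is ATCTGGCGTC, matching the top strand at positions 167–176; it acts as a reverse primer.
The 3' ends face each other across positions 5–176, giving a 172 bp product.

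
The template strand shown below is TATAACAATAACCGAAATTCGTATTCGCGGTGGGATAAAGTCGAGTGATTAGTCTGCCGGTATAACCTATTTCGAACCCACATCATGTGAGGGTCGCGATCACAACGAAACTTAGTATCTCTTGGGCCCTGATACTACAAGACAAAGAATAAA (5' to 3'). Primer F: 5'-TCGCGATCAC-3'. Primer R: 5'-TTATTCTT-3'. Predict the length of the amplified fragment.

Forward primer TCGCGATCAC is found on the top strand at positions 94–103.
The reverse primer's reverse complement is AAGAATAA, which matches the template at positions 145–152.
Product length = (reverse-primer end) − (forward-primer start) + 1 = 152 − 94 + 1 = 59 bp.

59 bp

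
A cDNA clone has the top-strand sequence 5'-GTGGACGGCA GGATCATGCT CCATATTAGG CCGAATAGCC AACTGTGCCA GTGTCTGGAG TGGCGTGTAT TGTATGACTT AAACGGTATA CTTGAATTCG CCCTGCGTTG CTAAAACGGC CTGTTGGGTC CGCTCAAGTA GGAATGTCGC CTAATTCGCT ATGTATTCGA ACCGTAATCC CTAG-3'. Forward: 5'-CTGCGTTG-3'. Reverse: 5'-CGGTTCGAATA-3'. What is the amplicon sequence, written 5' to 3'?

The forward primer matches the template at positions 103–110.
The reverse primer's reverse complement is TATTCGAACCG, which matches the template at positions 164–174.
The product is the template from position 103 through 174 (72 bp).

5'-CTGCGTTGCTAAAACGGCCTGTTGGGTCCGCTCAAGTAGGAATGTCGCCTAATTCGCTATGTATTCGAACCG-3'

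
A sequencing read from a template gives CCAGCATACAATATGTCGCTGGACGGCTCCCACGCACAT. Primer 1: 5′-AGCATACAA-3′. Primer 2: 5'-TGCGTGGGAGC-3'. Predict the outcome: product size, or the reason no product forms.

Yes — a 34 bp product.

Primer 1 (AGCATACAA) matches the top strand at positions 3–11; it acts as a forward primer.
Primer 2's reverse complement is GCTCCCACGCA, matching the top strand at positions 26–36; it acts as a reverse primer.
The 3' ends face each other across positions 3–36, giving a 34 bp product.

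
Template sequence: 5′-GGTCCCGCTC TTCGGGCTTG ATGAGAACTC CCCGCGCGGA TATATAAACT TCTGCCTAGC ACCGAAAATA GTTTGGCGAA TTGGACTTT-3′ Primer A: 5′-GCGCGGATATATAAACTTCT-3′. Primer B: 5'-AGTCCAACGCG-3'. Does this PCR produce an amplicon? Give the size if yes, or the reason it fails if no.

No product — primer B has no binding site in the template.

Primer B (AGTCCAACGCG) does not match the top strand, and its reverse complement CGCGTTGGACT does not match either.
With no annealing site for primer B, no amplification occurs.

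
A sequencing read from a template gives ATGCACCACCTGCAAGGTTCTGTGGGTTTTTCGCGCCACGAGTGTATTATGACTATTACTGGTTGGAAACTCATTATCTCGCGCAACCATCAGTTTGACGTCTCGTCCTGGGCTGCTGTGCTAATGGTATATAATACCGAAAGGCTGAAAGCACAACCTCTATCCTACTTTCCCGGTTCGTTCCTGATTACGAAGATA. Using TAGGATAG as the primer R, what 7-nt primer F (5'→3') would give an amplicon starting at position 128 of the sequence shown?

The reverse primer's reverse complement CTATCCTA matches the template at positions 160–167; the product starts at position 128.
The forward primer is identical to the top strand over positions 128–134: TATATAA.

5'-TATATAA-3'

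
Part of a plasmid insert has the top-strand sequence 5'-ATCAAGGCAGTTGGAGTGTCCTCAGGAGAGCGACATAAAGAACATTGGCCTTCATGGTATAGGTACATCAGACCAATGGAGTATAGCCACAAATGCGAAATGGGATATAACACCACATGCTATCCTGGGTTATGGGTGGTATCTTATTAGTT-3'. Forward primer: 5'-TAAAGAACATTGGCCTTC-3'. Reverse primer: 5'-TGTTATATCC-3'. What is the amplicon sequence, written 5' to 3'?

Forward primer TAAAGAACATTGGCCTTC is found on the top strand at positions 36–53.
Reverse complement of the reverse primer: GGATATAACA. This occurs on the top strand at positions 103–112.
The product is the template from position 36 through 112 (77 bp).

5'-TAAAGAACATTGGCCTTCATGGTATAGGTACATCAGACCAATGGAGTATAGCCACAAATGCGAAATGGGATATAACA-3'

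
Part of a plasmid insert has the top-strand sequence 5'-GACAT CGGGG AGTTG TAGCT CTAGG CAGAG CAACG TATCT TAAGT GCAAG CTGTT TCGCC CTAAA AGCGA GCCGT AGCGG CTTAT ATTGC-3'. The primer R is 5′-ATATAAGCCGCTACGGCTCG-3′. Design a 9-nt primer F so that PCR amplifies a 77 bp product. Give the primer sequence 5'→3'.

The reverse primer's reverse complement CGAGCCGTAGCGGCTTATAT matches the template at positions 68–87, so the product ends at position 87.
A 77 bp product then starts at position 87 − 77 + 1 = 11.
The forward primer is identical to the top strand there: AGTTGTAGC.

5'-AGTTGTAGC-3'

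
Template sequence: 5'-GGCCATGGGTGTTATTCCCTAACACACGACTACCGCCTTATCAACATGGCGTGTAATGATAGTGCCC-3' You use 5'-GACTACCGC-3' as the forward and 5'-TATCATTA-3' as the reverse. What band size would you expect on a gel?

Forward primer GACTACCGC is found on the top strand at positions 28–36.
The reverse primer's reverse complement is TAATGATA, which matches the template at positions 54–61.
Product length = (reverse-primer end) − (forward-primer start) + 1 = 61 − 28 + 1 = 34 bp.

34 bp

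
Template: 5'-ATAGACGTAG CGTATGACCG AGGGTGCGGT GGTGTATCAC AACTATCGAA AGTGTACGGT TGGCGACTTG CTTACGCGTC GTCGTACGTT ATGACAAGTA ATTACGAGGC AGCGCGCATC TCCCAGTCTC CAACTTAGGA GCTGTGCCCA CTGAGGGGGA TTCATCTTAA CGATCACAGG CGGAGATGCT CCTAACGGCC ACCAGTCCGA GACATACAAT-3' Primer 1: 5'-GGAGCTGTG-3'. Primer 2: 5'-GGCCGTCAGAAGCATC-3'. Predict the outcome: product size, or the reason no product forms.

No product — primer 2 has no binding site in the template.

Primer 2 (GGCCGTCAGAAGCATC) does not match the top strand, and its reverse complement GATGCTTCTGACGGCC does not match either.
With no annealing site for primer 2, no amplification occurs.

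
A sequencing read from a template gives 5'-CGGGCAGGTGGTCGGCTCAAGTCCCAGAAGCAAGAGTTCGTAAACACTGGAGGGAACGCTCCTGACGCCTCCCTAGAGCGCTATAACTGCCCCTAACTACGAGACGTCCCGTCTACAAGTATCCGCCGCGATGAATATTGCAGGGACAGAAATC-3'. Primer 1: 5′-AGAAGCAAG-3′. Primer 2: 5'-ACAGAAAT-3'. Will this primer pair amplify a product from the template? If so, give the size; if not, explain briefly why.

No product — both primers anneal to the same strand and extend in the same direction.

Primer 1 (AGAAGCAAG) matches the top strand at positions 26–34 (3' end points downstream).
Primer 2 (ACAGAAAT) also matches the top strand directly, at positions 146–153 — its reverse complement ATTTCTGT is not present.
Both primers anneal to the bottom strand with 3' ends pointing the same way, so neither can prime synthesis back toward the other.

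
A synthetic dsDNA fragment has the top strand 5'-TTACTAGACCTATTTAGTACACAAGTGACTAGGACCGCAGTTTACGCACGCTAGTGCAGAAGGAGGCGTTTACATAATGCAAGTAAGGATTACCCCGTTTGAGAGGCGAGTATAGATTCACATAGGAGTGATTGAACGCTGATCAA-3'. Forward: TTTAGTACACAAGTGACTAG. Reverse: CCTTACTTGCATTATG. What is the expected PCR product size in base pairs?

76 bp

Scanning the template, TTTAGTACACAAGTGACTAG occurs at positions 13–32; this primer anneals to the bottom strand there with its 3' end pointing downstream.
Taking the reverse complement of CCTTACTTGCATTATG gives CATAATGCAAGTAAGG, found at positions 73–88 on the template; the primer anneals here to the top strand with its 3' end pointing upstream.
Amplicon spans positions 13–88: 76 bp.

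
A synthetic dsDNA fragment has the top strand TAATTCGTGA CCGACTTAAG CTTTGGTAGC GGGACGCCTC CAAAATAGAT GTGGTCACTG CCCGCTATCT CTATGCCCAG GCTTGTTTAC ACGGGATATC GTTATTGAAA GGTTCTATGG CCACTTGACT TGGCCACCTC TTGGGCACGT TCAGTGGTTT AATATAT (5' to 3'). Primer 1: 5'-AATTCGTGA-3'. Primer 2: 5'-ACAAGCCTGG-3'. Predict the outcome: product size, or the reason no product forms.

Primer 1 (AATTCGTGA) matches the top strand at positions 2–10; it acts as a forward primer.
Primer 2's reverse complement is CCAGGCTTGT, matching the top strand at positions 77–86; it acts as a reverse primer.
The 3' ends face each other across positions 2–86, giving an 85 bp product.

Yes — an 85 bp product.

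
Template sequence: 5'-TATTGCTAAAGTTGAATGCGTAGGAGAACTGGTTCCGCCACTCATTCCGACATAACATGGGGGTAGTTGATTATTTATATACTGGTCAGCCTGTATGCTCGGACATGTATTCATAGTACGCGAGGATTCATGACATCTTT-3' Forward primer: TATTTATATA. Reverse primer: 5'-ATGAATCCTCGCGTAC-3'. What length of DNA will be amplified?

60 bp

The forward primer matches the template at positions 72–81.
Reverse complement of the reverse primer: GTACGCGAGGATTCAT. This occurs on the top strand at positions 116–131.
Amplicon spans positions 72–131: 60 bp.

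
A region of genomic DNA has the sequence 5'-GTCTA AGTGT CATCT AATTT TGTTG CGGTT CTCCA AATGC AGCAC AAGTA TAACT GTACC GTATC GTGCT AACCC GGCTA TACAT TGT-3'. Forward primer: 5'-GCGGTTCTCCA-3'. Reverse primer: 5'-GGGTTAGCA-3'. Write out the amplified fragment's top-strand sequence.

5'-GCGGTTCTCCAAATGCAGCACAAGTATAACTGTACCGTATCGTGCTAACCC-3'

Scanning the template, GCGGTTCTCCA occurs at positions 25–35; this primer anneals to the bottom strand there with its 3' end pointing downstream.
Taking the reverse complement of GGGTTAGCA gives TGCTAACCC, found at positions 67–75 on the template; the primer anneals here to the top strand with its 3' end pointing upstream.
The product is the template from position 25 through 75 (51 bp).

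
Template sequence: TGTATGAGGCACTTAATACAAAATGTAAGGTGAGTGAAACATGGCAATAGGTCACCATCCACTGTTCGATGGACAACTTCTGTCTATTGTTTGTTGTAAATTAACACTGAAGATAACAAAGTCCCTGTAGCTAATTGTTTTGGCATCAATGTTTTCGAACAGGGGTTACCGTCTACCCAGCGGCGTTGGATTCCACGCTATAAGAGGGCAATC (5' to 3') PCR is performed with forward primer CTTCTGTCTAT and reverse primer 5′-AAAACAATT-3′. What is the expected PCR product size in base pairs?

65 bp

Forward primer CTTCTGTCTAT is found on the top strand at positions 77–87.
Reverse complement of the reverse primer: AATTGTTTT. This occurs on the top strand at positions 133–141.
Amplicon spans positions 77–141: 65 bp.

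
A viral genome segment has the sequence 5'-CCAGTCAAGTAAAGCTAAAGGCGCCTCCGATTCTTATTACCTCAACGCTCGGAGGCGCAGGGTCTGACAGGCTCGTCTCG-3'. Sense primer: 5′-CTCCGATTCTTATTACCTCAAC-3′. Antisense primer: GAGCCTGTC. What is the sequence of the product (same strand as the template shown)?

Forward primer CTCCGATTCTTATTACCTCAAC is found on the top strand at positions 25–46.
The reverse primer's reverse complement is GACAGGCTC, which matches the template at positions 66–74.
The product is the template from position 25 through 74 (50 bp).

5'-CTCCGATTCTTATTACCTCAACGCTCGGAGGCGCAGGGTCTGACAGGCTC-3'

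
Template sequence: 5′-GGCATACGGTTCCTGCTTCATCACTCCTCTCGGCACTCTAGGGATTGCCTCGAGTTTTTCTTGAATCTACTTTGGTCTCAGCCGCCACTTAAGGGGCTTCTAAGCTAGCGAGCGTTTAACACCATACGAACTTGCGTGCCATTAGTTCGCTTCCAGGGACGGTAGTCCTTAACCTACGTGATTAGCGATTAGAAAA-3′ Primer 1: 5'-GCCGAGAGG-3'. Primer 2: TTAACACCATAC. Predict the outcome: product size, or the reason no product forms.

No product — the primers' 3' ends point away from each other.

Primer 1 (GCCGAGAGG) has reverse complement CCTCTCGGC, which matches the top strand at positions 26–34; primer 1 anneals to the top strand there with its 3' end pointing upstream toward position 26.
Primer 2 (TTAACACCATAC) matches the top strand directly at positions 116–127; it anneals to the bottom strand with its 3' end pointing downstream toward position 127.
The 3' ends diverge (primer 1 extends toward position 1, primer 2 toward position 196), so the primers never converge on a shared product.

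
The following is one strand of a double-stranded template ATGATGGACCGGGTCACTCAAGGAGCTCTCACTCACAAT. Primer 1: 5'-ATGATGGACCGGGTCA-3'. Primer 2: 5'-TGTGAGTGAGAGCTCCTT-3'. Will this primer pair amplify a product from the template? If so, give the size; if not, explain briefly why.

Yes — a 37 bp product.

Primer 1 (ATGATGGACCGGGTCA) matches the top strand at positions 1–16; it acts as a forward primer.
Primer 2's reverse complement is AAGGAGCTCTCACTCACA, matching the top strand at positions 20–37; it acts as a reverse primer.
The 3' ends face each other across positions 1–37, giving a 37 bp product.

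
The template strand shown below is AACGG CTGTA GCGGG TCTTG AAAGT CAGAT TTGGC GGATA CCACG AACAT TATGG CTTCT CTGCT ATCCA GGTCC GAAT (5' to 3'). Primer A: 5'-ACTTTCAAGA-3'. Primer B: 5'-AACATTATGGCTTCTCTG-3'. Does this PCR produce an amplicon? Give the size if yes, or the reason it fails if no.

Primer A (ACTTTCAAGA) has reverse complement TCTTGAAAGT, which matches the top strand at positions 16–25; primer A anneals to the top strand there with its 3' end pointing upstream toward position 16.
Primer B (AACATTATGGCTTCTCTG) matches the top strand directly at positions 46–63; it anneals to the bottom strand with its 3' end pointing downstream toward position 63.
The 3' ends diverge (primer A extends toward position 1, primer B toward position 79), so the primers never converge on a shared product.

No product — the primers' 3' ends point away from each other.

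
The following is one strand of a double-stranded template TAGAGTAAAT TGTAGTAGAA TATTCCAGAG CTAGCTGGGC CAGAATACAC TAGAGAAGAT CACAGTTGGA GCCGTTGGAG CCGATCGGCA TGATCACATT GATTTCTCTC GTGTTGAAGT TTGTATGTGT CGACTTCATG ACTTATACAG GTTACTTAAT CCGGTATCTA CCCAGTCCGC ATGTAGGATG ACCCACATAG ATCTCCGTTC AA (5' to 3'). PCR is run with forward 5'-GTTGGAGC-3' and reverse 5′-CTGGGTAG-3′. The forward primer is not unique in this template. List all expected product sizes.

111 bp, 102 bp

The forward primer GTTGGAGC matches the top strand at positions 65–72, 74–81.
The reverse primer's reverse complement is CTACCCAG, matching at positions 168–175.
Each forward site pairs with the reverse site to give a product ending at position 175: sizes 111, 102 bp.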